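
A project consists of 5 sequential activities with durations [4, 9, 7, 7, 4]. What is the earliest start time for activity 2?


Activity 2 starts after activities 1 through 1 complete.
Predecessor durations: [4]
ES = 4 = 4

4


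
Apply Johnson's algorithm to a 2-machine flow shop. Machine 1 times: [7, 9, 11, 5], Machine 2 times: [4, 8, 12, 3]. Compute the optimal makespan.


Apply Johnson's rule:
  Group 1 (a <= b): [(3, 11, 12)]
  Group 2 (a > b): [(2, 9, 8), (1, 7, 4), (4, 5, 3)]
Optimal job order: [3, 2, 1, 4]
Schedule:
  Job 3: M1 done at 11, M2 done at 23
  Job 2: M1 done at 20, M2 done at 31
  Job 1: M1 done at 27, M2 done at 35
  Job 4: M1 done at 32, M2 done at 38
Makespan = 38

38


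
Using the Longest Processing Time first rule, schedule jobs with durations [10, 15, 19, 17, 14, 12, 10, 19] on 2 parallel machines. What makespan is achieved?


Sort jobs in decreasing order (LPT): [19, 19, 17, 15, 14, 12, 10, 10]
Assign each job to the least loaded machine:
  Machine 1: jobs [19, 17, 12, 10], load = 58
  Machine 2: jobs [19, 15, 14, 10], load = 58
Makespan = max load = 58

58


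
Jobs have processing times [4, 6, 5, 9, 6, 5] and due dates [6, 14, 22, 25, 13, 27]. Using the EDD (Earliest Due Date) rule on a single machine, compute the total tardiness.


Sort by due date (EDD order): [(4, 6), (6, 13), (6, 14), (5, 22), (9, 25), (5, 27)]
Compute completion times and tardiness:
  Job 1: p=4, d=6, C=4, tardiness=max(0,4-6)=0
  Job 2: p=6, d=13, C=10, tardiness=max(0,10-13)=0
  Job 3: p=6, d=14, C=16, tardiness=max(0,16-14)=2
  Job 4: p=5, d=22, C=21, tardiness=max(0,21-22)=0
  Job 5: p=9, d=25, C=30, tardiness=max(0,30-25)=5
  Job 6: p=5, d=27, C=35, tardiness=max(0,35-27)=8
Total tardiness = 15

15


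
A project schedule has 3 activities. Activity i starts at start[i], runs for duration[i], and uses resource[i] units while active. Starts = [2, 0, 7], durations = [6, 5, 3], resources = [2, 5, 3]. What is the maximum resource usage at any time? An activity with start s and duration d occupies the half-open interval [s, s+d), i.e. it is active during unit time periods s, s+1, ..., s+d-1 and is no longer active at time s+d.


Each activity i is active on [start_i, start_i + duration_i).
Compute total resource usage per time slot:
  t=0: active resources = [5], total = 5
  t=1: active resources = [5], total = 5
  t=2: active resources = [2, 5], total = 7
  t=3: active resources = [2, 5], total = 7
  t=4: active resources = [2, 5], total = 7
  t=5: active resources = [2], total = 2
  t=6: active resources = [2], total = 2
  t=7: active resources = [2, 3], total = 5
  t=8: active resources = [3], total = 3
  t=9: active resources = [3], total = 3
Peak resource demand = 7

7


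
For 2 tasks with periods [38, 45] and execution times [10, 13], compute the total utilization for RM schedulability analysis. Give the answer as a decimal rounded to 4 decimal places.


Compute individual utilizations (exact fractions):
  Task 1: C/T = 10/38 = 5/19 (approx. 0.2632)
  Task 2: C/T = 13/45 (approx. 0.2889)
Total utilization U = 5/19 + 13/45 = 472/855
Rounded to 4 decimal places: U = 0.5520
RM (Liu & Layland) bound for 2 tasks = 0.828427; compare with U = 472/855 (approx. 0.552047)
U <= bound, so schedulable by RM sufficient condition.

0.5520


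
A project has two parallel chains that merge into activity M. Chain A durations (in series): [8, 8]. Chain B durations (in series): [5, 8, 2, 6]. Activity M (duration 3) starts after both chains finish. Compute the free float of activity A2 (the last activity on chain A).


ES(A2) = sum of predecessors on chain A = 8
EF(A2) = ES + duration = 8 + 8 = 16
Successor of A2 is M. ES(M) = max(sum(A), sum(B)) = max(16, 21) = 21
Free float = ES(successor) - EF(current) = 21 - 16 = 5

5


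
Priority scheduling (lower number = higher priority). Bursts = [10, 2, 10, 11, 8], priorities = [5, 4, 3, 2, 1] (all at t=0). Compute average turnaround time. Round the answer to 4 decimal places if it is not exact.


Sort by priority (ascending = highest first):
Order: [(1, 8), (2, 11), (3, 10), (4, 2), (5, 10)]
Completion times:
  Priority 1, burst=8, C=8
  Priority 2, burst=11, C=19
  Priority 3, burst=10, C=29
  Priority 4, burst=2, C=31
  Priority 5, burst=10, C=41
Average turnaround = 128/5 = 25.6

25.6


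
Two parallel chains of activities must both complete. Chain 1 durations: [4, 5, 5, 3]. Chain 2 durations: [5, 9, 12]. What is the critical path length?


Path A total = 4 + 5 + 5 + 3 = 17
Path B total = 5 + 9 + 12 = 26
Critical path = longest path = max(17, 26) = 26

26


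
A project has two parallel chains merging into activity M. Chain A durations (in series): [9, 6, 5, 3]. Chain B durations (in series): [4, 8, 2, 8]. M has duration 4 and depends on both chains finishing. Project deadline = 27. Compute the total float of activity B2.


Forward pass: ES(B2) = sum of predecessors on chain B = 4
EF = ES + duration = 4 + 8 = 12
Backward pass: LF(M) = deadline = 27; LS(M) = 27 - 4 = 23
LF(B2) = LS(M) - sum(successors on chain B) = 23 - 10 = 13
LS = LF - duration = 13 - 8 = 5
Total float = LS - ES = 5 - 4 = 1

1


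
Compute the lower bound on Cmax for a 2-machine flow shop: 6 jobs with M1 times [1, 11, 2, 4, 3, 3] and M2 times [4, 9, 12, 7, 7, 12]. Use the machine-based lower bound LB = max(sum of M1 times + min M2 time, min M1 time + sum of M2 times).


LB1 = sum(M1 times) + min(M2 times) = 24 + 4 = 28
LB2 = min(M1 times) + sum(M2 times) = 1 + 51 = 52
Lower bound = max(LB1, LB2) = max(28, 52) = 52

52


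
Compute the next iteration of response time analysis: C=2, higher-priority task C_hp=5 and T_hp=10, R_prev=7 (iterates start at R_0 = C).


R_next = C + ceil(R_prev / T_hp) * C_hp
ceil(7 / 10) = ceil(0.7) = 1
Interference = 1 * 5 = 5
R_next = 2 + 5 = 7
R_next = R_prev, so the iteration has converged (response time = 7).

7


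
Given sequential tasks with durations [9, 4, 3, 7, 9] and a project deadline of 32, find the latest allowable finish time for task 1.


LF(activity 1) = deadline - sum of successor durations
Successors: activities 2 through 5 with durations [4, 3, 7, 9]
Sum of successor durations = 23
LF = 32 - 23 = 9

9


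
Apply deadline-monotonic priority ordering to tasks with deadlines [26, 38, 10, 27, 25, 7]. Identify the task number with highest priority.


Sort tasks by relative deadline (ascending):
  Task 6: deadline = 7
  Task 3: deadline = 10
  Task 5: deadline = 25
  Task 1: deadline = 26
  Task 4: deadline = 27
  Task 2: deadline = 38
Priority order (highest first): [6, 3, 5, 1, 4, 2]
Highest priority task = 6

6


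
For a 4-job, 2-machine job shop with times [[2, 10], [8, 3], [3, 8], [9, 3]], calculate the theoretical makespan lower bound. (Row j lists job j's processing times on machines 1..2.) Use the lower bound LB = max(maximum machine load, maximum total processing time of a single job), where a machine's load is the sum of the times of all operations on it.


Machine loads:
  Machine 1: 2 + 8 + 3 + 9 = 22
  Machine 2: 10 + 3 + 8 + 3 = 24
Max machine load = 24
Job totals:
  Job 1: 12
  Job 2: 11
  Job 3: 11
  Job 4: 12
Max job total = 12
Lower bound = max(24, 12) = 24

24


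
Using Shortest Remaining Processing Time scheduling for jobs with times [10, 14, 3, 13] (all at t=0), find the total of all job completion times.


Since all jobs arrive at t=0, SRPT equals SPT ordering.
SPT order: [3, 10, 13, 14]
Completion times:
  Job 1: p=3, C=3
  Job 2: p=10, C=13
  Job 3: p=13, C=26
  Job 4: p=14, C=40
Total completion time = 3 + 13 + 26 + 40 = 82

82


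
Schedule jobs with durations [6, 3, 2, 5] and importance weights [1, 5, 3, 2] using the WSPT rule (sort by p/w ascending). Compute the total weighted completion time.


Compute p/w ratios and sort ascending (WSPT): [(3, 5), (2, 3), (5, 2), (6, 1)]
Compute weighted completion times:
  Job (p=3,w=5): C=3, w*C=5*3=15
  Job (p=2,w=3): C=5, w*C=3*5=15
  Job (p=5,w=2): C=10, w*C=2*10=20
  Job (p=6,w=1): C=16, w*C=1*16=16
Total weighted completion time = 66

66


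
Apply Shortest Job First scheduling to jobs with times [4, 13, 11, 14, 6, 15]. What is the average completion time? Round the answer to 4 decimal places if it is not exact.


SJF order (ascending): [4, 6, 11, 13, 14, 15]
Completion times:
  Job 1: burst=4, C=4
  Job 2: burst=6, C=10
  Job 3: burst=11, C=21
  Job 4: burst=13, C=34
  Job 5: burst=14, C=48
  Job 6: burst=15, C=63
Average completion = 180/6 = 30.0

30.0


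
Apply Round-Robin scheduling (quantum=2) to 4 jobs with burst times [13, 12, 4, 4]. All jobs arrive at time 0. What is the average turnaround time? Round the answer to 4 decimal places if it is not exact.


Time quantum = 2
Execution trace:
  J1 runs 2 units, time = 2
  J2 runs 2 units, time = 4
  J3 runs 2 units, time = 6
  J4 runs 2 units, time = 8
  J1 runs 2 units, time = 10
  J2 runs 2 units, time = 12
  J3 runs 2 units, time = 14
  J4 runs 2 units, time = 16
  J1 runs 2 units, time = 18
  J2 runs 2 units, time = 20
  J1 runs 2 units, time = 22
  J2 runs 2 units, time = 24
  J1 runs 2 units, time = 26
  J2 runs 2 units, time = 28
  J1 runs 2 units, time = 30
  J2 runs 2 units, time = 32
  J1 runs 1 units, time = 33
Finish times: [33, 32, 14, 16]
Average turnaround = 95/4 = 23.75

23.75


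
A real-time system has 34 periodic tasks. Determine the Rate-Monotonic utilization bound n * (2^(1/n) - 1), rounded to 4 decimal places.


Compute 2^(1/34) = 1.0205959096
Subtract 1: 1.0205959096 - 1 = 0.0205959096
Multiply by n: 34 * 0.0205959096 = 0.7002609264
Round to 4 dp: 0.7003

0.7003


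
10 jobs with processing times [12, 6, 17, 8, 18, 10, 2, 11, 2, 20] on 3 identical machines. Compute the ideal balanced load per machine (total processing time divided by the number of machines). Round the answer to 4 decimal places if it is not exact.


Total processing time = 12 + 6 + 17 + 8 + 18 + 10 + 2 + 11 + 2 + 20 = 106
Number of machines = 3
Ideal balanced load = 106 / 3 = 35.3333

35.3333


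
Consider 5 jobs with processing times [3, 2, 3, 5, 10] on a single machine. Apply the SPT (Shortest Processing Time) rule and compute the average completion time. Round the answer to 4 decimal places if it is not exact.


Sort jobs by processing time (SPT order): [2, 3, 3, 5, 10]
Compute completion times sequentially:
  Job 1: processing = 2, completes at 2
  Job 2: processing = 3, completes at 5
  Job 3: processing = 3, completes at 8
  Job 4: processing = 5, completes at 13
  Job 5: processing = 10, completes at 23
Sum of completion times = 51
Average completion time = 51/5 = 10.2

10.2


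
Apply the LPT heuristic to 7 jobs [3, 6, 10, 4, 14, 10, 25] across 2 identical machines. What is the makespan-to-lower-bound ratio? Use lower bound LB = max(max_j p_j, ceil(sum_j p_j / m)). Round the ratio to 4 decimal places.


LPT order: [25, 14, 10, 10, 6, 4, 3]
Machine loads after assignment: [35, 37]
LPT makespan = 37
Lower bound = max(max_job, ceil(total/2)) = max(25, 36) = 36
Ratio = 37 / 36 = 1.0278

1.0278


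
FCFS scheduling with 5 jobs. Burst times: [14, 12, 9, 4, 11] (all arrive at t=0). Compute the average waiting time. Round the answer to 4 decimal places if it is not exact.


FCFS order (as given): [14, 12, 9, 4, 11]
Waiting times:
  Job 1: wait = 0
  Job 2: wait = 14
  Job 3: wait = 26
  Job 4: wait = 35
  Job 5: wait = 39
Sum of waiting times = 114
Average waiting time = 114/5 = 22.8

22.8


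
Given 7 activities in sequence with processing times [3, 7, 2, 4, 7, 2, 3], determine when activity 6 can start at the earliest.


Activity 6 starts after activities 1 through 5 complete.
Predecessor durations: [3, 7, 2, 4, 7]
ES = 3 + 7 + 2 + 4 + 7 = 23

23


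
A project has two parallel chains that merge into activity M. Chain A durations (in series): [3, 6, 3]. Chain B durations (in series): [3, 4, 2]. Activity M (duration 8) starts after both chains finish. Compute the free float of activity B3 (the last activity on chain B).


ES(B3) = sum of predecessors on chain B = 7
EF(B3) = ES + duration = 7 + 2 = 9
Successor of B3 is M. ES(M) = max(sum(A), sum(B)) = max(12, 9) = 12
Free float = ES(successor) - EF(current) = 12 - 9 = 3

3


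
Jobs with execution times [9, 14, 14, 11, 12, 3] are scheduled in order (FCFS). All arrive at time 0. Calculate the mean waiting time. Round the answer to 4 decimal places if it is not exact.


FCFS order (as given): [9, 14, 14, 11, 12, 3]
Waiting times:
  Job 1: wait = 0
  Job 2: wait = 9
  Job 3: wait = 23
  Job 4: wait = 37
  Job 5: wait = 48
  Job 6: wait = 60
Sum of waiting times = 177
Average waiting time = 177/6 = 29.5

29.5


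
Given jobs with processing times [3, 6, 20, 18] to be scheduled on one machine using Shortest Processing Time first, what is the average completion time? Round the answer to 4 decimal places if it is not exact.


Sort jobs by processing time (SPT order): [3, 6, 18, 20]
Compute completion times sequentially:
  Job 1: processing = 3, completes at 3
  Job 2: processing = 6, completes at 9
  Job 3: processing = 18, completes at 27
  Job 4: processing = 20, completes at 47
Sum of completion times = 86
Average completion time = 86/4 = 21.5

21.5


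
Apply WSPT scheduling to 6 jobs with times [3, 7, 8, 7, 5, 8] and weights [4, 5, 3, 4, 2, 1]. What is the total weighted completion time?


Compute p/w ratios and sort ascending (WSPT): [(3, 4), (7, 5), (7, 4), (5, 2), (8, 3), (8, 1)]
Compute weighted completion times:
  Job (p=3,w=4): C=3, w*C=4*3=12
  Job (p=7,w=5): C=10, w*C=5*10=50
  Job (p=7,w=4): C=17, w*C=4*17=68
  Job (p=5,w=2): C=22, w*C=2*22=44
  Job (p=8,w=3): C=30, w*C=3*30=90
  Job (p=8,w=1): C=38, w*C=1*38=38
Total weighted completion time = 302

302


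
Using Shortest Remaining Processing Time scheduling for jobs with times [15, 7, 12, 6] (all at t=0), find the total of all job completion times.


Since all jobs arrive at t=0, SRPT equals SPT ordering.
SPT order: [6, 7, 12, 15]
Completion times:
  Job 1: p=6, C=6
  Job 2: p=7, C=13
  Job 3: p=12, C=25
  Job 4: p=15, C=40
Total completion time = 6 + 13 + 25 + 40 = 84

84


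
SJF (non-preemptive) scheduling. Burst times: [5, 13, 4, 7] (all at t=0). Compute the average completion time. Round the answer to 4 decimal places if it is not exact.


SJF order (ascending): [4, 5, 7, 13]
Completion times:
  Job 1: burst=4, C=4
  Job 2: burst=5, C=9
  Job 3: burst=7, C=16
  Job 4: burst=13, C=29
Average completion = 58/4 = 14.5

14.5


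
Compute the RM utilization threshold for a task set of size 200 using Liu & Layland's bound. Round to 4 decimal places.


Compute 2^(1/200) = 1.0034717485
Subtract 1: 1.0034717485 - 1 = 0.0034717485
Multiply by n: 200 * 0.0034717485 = 0.6943497000
Round to 4 dp: 0.6943

0.6943


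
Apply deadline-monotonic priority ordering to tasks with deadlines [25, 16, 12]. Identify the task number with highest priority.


Sort tasks by relative deadline (ascending):
  Task 3: deadline = 12
  Task 2: deadline = 16
  Task 1: deadline = 25
Priority order (highest first): [3, 2, 1]
Highest priority task = 3

3


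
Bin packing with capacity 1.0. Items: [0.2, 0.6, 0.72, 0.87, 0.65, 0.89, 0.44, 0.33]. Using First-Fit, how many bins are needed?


Place items sequentially using First-Fit:
  Item 0.2 -> new Bin 1
  Item 0.6 -> Bin 1 (now 0.8)
  Item 0.72 -> new Bin 2
  Item 0.87 -> new Bin 3
  Item 0.65 -> new Bin 4
  Item 0.89 -> new Bin 5
  Item 0.44 -> new Bin 6
  Item 0.33 -> Bin 4 (now 0.98)
Total bins used = 6

6


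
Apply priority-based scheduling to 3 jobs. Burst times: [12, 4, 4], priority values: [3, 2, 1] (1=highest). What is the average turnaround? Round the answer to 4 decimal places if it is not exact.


Sort by priority (ascending = highest first):
Order: [(1, 4), (2, 4), (3, 12)]
Completion times:
  Priority 1, burst=4, C=4
  Priority 2, burst=4, C=8
  Priority 3, burst=12, C=20
Average turnaround = 32/3 = 10.6667

10.6667


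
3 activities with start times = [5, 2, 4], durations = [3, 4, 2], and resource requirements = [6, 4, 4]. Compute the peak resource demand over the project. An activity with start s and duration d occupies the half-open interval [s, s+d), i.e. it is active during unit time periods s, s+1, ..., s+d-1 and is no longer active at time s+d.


Each activity i is active on [start_i, start_i + duration_i).
Compute total resource usage per time slot:
  t=0: active resources = [], total = 0
  t=1: active resources = [], total = 0
  t=2: active resources = [4], total = 4
  t=3: active resources = [4], total = 4
  t=4: active resources = [4, 4], total = 8
  t=5: active resources = [6, 4, 4], total = 14
  t=6: active resources = [6], total = 6
  t=7: active resources = [6], total = 6
Peak resource demand = 14

14


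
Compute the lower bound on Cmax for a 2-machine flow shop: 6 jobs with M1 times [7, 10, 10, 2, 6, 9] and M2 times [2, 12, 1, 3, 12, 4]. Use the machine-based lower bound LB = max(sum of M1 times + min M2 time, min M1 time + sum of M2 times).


LB1 = sum(M1 times) + min(M2 times) = 44 + 1 = 45
LB2 = min(M1 times) + sum(M2 times) = 2 + 34 = 36
Lower bound = max(LB1, LB2) = max(45, 36) = 45

45


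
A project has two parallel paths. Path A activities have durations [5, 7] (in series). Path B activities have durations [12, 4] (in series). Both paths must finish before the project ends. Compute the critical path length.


Path A total = 5 + 7 = 12
Path B total = 12 + 4 = 16
Critical path = longest path = max(12, 16) = 16

16


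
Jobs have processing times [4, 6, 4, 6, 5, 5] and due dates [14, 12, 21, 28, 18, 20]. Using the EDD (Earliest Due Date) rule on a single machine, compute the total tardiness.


Sort by due date (EDD order): [(6, 12), (4, 14), (5, 18), (5, 20), (4, 21), (6, 28)]
Compute completion times and tardiness:
  Job 1: p=6, d=12, C=6, tardiness=max(0,6-12)=0
  Job 2: p=4, d=14, C=10, tardiness=max(0,10-14)=0
  Job 3: p=5, d=18, C=15, tardiness=max(0,15-18)=0
  Job 4: p=5, d=20, C=20, tardiness=max(0,20-20)=0
  Job 5: p=4, d=21, C=24, tardiness=max(0,24-21)=3
  Job 6: p=6, d=28, C=30, tardiness=max(0,30-28)=2
Total tardiness = 5

5


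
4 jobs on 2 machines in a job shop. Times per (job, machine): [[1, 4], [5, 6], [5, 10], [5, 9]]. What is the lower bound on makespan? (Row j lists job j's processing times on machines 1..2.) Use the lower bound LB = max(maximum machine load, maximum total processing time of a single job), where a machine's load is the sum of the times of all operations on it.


Machine loads:
  Machine 1: 1 + 5 + 5 + 5 = 16
  Machine 2: 4 + 6 + 10 + 9 = 29
Max machine load = 29
Job totals:
  Job 1: 5
  Job 2: 11
  Job 3: 15
  Job 4: 14
Max job total = 15
Lower bound = max(29, 15) = 29

29


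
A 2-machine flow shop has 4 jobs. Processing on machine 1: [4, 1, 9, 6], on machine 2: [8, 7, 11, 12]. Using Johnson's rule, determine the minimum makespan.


Apply Johnson's rule:
  Group 1 (a <= b): [(2, 1, 7), (1, 4, 8), (4, 6, 12), (3, 9, 11)]
  Group 2 (a > b): []
Optimal job order: [2, 1, 4, 3]
Schedule:
  Job 2: M1 done at 1, M2 done at 8
  Job 1: M1 done at 5, M2 done at 16
  Job 4: M1 done at 11, M2 done at 28
  Job 3: M1 done at 20, M2 done at 39
Makespan = 39

39


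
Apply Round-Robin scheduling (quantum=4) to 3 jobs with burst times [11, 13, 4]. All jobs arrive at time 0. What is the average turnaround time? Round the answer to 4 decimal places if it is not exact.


Time quantum = 4
Execution trace:
  J1 runs 4 units, time = 4
  J2 runs 4 units, time = 8
  J3 runs 4 units, time = 12
  J1 runs 4 units, time = 16
  J2 runs 4 units, time = 20
  J1 runs 3 units, time = 23
  J2 runs 4 units, time = 27
  J2 runs 1 units, time = 28
Finish times: [23, 28, 12]
Average turnaround = 63/3 = 21.0

21.0


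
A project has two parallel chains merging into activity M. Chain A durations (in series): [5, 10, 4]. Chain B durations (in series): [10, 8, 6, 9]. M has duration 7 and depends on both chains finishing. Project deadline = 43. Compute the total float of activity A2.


Forward pass: ES(A2) = sum of predecessors on chain A = 5
EF = ES + duration = 5 + 10 = 15
Backward pass: LF(M) = deadline = 43; LS(M) = 43 - 7 = 36
LF(A2) = LS(M) - sum(successors on chain A) = 36 - 4 = 32
LS = LF - duration = 32 - 10 = 22
Total float = LS - ES = 22 - 5 = 17

17


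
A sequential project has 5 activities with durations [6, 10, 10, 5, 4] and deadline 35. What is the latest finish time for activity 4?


LF(activity 4) = deadline - sum of successor durations
Successors: activities 5 through 5 with durations [4]
Sum of successor durations = 4
LF = 35 - 4 = 31

31


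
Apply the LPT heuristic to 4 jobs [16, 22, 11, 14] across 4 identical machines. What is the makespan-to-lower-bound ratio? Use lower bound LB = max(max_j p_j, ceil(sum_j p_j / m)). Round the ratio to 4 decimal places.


LPT order: [22, 16, 14, 11]
Machine loads after assignment: [22, 16, 14, 11]
LPT makespan = 22
Lower bound = max(max_job, ceil(total/4)) = max(22, 16) = 22
Ratio = 22 / 22 = 1.0

1.0


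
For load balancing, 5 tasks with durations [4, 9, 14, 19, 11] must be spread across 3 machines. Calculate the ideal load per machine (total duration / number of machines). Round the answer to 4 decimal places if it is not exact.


Total processing time = 4 + 9 + 14 + 19 + 11 = 57
Number of machines = 3
Ideal balanced load = 57 / 3 = 19.0

19.0


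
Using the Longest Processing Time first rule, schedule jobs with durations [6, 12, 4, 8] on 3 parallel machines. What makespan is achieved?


Sort jobs in decreasing order (LPT): [12, 8, 6, 4]
Assign each job to the least loaded machine:
  Machine 1: jobs [12], load = 12
  Machine 2: jobs [8], load = 8
  Machine 3: jobs [6, 4], load = 10
Makespan = max load = 12

12


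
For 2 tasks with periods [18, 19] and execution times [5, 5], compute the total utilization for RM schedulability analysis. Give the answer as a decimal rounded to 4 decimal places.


Compute individual utilizations (exact fractions):
  Task 1: C/T = 5/18 (approx. 0.2778)
  Task 2: C/T = 5/19 (approx. 0.2632)
Total utilization U = 5/18 + 5/19 = 185/342
Rounded to 4 decimal places: U = 0.5409
RM (Liu & Layland) bound for 2 tasks = 0.828427; compare with U = 185/342 (approx. 0.540936)
U <= bound, so schedulable by RM sufficient condition.

0.5409


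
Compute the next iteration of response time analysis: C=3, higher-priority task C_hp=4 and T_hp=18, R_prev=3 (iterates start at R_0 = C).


R_next = C + ceil(R_prev / T_hp) * C_hp
ceil(3 / 18) = ceil(0.1667) = 1
Interference = 1 * 4 = 4
R_next = 3 + 4 = 7

7


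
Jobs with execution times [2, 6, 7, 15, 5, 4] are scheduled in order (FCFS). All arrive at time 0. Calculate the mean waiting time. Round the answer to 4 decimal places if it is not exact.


FCFS order (as given): [2, 6, 7, 15, 5, 4]
Waiting times:
  Job 1: wait = 0
  Job 2: wait = 2
  Job 3: wait = 8
  Job 4: wait = 15
  Job 5: wait = 30
  Job 6: wait = 35
Sum of waiting times = 90
Average waiting time = 90/6 = 15.0

15.0


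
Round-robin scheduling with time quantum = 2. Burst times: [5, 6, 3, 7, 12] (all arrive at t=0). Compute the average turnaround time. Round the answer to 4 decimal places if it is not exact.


Time quantum = 2
Execution trace:
  J1 runs 2 units, time = 2
  J2 runs 2 units, time = 4
  J3 runs 2 units, time = 6
  J4 runs 2 units, time = 8
  J5 runs 2 units, time = 10
  J1 runs 2 units, time = 12
  J2 runs 2 units, time = 14
  J3 runs 1 units, time = 15
  J4 runs 2 units, time = 17
  J5 runs 2 units, time = 19
  J1 runs 1 units, time = 20
  J2 runs 2 units, time = 22
  J4 runs 2 units, time = 24
  J5 runs 2 units, time = 26
  J4 runs 1 units, time = 27
  J5 runs 2 units, time = 29
  J5 runs 2 units, time = 31
  J5 runs 2 units, time = 33
Finish times: [20, 22, 15, 27, 33]
Average turnaround = 117/5 = 23.4

23.4


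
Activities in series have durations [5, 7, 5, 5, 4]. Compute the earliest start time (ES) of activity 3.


Activity 3 starts after activities 1 through 2 complete.
Predecessor durations: [5, 7]
ES = 5 + 7 = 12

12


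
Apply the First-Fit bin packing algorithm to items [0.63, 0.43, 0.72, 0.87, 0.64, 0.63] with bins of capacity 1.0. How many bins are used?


Place items sequentially using First-Fit:
  Item 0.63 -> new Bin 1
  Item 0.43 -> new Bin 2
  Item 0.72 -> new Bin 3
  Item 0.87 -> new Bin 4
  Item 0.64 -> new Bin 5
  Item 0.63 -> new Bin 6
Total bins used = 6

6


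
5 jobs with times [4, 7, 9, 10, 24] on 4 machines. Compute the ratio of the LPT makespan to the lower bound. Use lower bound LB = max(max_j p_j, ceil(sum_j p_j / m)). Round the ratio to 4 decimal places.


LPT order: [24, 10, 9, 7, 4]
Machine loads after assignment: [24, 10, 9, 11]
LPT makespan = 24
Lower bound = max(max_job, ceil(total/4)) = max(24, 14) = 24
Ratio = 24 / 24 = 1.0

1.0


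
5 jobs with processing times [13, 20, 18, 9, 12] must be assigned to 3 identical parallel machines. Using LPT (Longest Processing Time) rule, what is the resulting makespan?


Sort jobs in decreasing order (LPT): [20, 18, 13, 12, 9]
Assign each job to the least loaded machine:
  Machine 1: jobs [20], load = 20
  Machine 2: jobs [18, 9], load = 27
  Machine 3: jobs [13, 12], load = 25
Makespan = max load = 27

27


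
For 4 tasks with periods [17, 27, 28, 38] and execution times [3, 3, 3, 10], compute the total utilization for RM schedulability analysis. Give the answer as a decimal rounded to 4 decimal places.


Compute individual utilizations (exact fractions):
  Task 1: C/T = 3/17 (approx. 0.1765)
  Task 2: C/T = 3/27 = 1/9 (approx. 0.1111)
  Task 3: C/T = 3/28 (approx. 0.1071)
  Task 4: C/T = 10/38 = 5/19 (approx. 0.2632)
Total utilization U = 3/17 + 1/9 + 3/28 + 5/19 = 53549/81396
Rounded to 4 decimal places: U = 0.6579
RM (Liu & Layland) bound for 4 tasks = 0.756828; compare with U = 53549/81396 (approx. 0.657882)
U <= bound, so schedulable by RM sufficient condition.

0.6579


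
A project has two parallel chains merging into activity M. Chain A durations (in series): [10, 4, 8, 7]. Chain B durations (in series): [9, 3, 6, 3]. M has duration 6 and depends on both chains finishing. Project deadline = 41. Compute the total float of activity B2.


Forward pass: ES(B2) = sum of predecessors on chain B = 9
EF = ES + duration = 9 + 3 = 12
Backward pass: LF(M) = deadline = 41; LS(M) = 41 - 6 = 35
LF(B2) = LS(M) - sum(successors on chain B) = 35 - 9 = 26
LS = LF - duration = 26 - 3 = 23
Total float = LS - ES = 23 - 9 = 14

14


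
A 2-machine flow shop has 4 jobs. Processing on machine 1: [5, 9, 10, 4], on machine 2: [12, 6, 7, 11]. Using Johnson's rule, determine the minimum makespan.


Apply Johnson's rule:
  Group 1 (a <= b): [(4, 4, 11), (1, 5, 12)]
  Group 2 (a > b): [(3, 10, 7), (2, 9, 6)]
Optimal job order: [4, 1, 3, 2]
Schedule:
  Job 4: M1 done at 4, M2 done at 15
  Job 1: M1 done at 9, M2 done at 27
  Job 3: M1 done at 19, M2 done at 34
  Job 2: M1 done at 28, M2 done at 40
Makespan = 40

40


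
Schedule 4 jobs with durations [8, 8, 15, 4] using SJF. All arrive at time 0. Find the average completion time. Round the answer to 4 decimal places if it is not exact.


SJF order (ascending): [4, 8, 8, 15]
Completion times:
  Job 1: burst=4, C=4
  Job 2: burst=8, C=12
  Job 3: burst=8, C=20
  Job 4: burst=15, C=35
Average completion = 71/4 = 17.75

17.75


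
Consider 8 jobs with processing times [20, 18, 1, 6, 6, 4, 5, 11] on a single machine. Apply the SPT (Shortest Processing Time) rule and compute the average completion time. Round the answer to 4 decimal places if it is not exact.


Sort jobs by processing time (SPT order): [1, 4, 5, 6, 6, 11, 18, 20]
Compute completion times sequentially:
  Job 1: processing = 1, completes at 1
  Job 2: processing = 4, completes at 5
  Job 3: processing = 5, completes at 10
  Job 4: processing = 6, completes at 16
  Job 5: processing = 6, completes at 22
  Job 6: processing = 11, completes at 33
  Job 7: processing = 18, completes at 51
  Job 8: processing = 20, completes at 71
Sum of completion times = 209
Average completion time = 209/8 = 26.125

26.125


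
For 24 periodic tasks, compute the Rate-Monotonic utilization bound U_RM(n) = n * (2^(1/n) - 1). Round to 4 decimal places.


Compute 2^(1/24) = 1.0293022366
Subtract 1: 1.0293022366 - 1 = 0.0293022366
Multiply by n: 24 * 0.0293022366 = 0.7032536784
Round to 4 dp: 0.7033

0.7033


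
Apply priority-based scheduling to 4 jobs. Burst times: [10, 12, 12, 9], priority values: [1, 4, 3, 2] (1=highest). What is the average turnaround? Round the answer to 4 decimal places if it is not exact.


Sort by priority (ascending = highest first):
Order: [(1, 10), (2, 9), (3, 12), (4, 12)]
Completion times:
  Priority 1, burst=10, C=10
  Priority 2, burst=9, C=19
  Priority 3, burst=12, C=31
  Priority 4, burst=12, C=43
Average turnaround = 103/4 = 25.75

25.75


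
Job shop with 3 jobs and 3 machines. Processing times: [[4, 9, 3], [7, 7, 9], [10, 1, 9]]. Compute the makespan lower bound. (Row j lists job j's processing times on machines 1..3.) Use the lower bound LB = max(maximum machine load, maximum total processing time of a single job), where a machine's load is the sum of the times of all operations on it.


Machine loads:
  Machine 1: 4 + 7 + 10 = 21
  Machine 2: 9 + 7 + 1 = 17
  Machine 3: 3 + 9 + 9 = 21
Max machine load = 21
Job totals:
  Job 1: 16
  Job 2: 23
  Job 3: 20
Max job total = 23
Lower bound = max(21, 23) = 23

23


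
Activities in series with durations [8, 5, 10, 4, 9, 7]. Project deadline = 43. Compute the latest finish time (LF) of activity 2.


LF(activity 2) = deadline - sum of successor durations
Successors: activities 3 through 6 with durations [10, 4, 9, 7]
Sum of successor durations = 30
LF = 43 - 30 = 13

13


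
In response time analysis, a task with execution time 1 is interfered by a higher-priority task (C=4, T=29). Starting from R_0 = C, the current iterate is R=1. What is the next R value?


R_next = C + ceil(R_prev / T_hp) * C_hp
ceil(1 / 29) = ceil(0.0345) = 1
Interference = 1 * 4 = 4
R_next = 1 + 4 = 5

5


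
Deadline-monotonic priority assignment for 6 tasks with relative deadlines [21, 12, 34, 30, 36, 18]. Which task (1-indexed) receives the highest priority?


Sort tasks by relative deadline (ascending):
  Task 2: deadline = 12
  Task 6: deadline = 18
  Task 1: deadline = 21
  Task 4: deadline = 30
  Task 3: deadline = 34
  Task 5: deadline = 36
Priority order (highest first): [2, 6, 1, 4, 3, 5]
Highest priority task = 2

2


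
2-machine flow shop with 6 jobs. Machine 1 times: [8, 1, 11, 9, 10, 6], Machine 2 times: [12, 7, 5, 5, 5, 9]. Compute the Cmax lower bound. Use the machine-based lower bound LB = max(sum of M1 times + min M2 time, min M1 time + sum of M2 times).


LB1 = sum(M1 times) + min(M2 times) = 45 + 5 = 50
LB2 = min(M1 times) + sum(M2 times) = 1 + 43 = 44
Lower bound = max(LB1, LB2) = max(50, 44) = 50

50


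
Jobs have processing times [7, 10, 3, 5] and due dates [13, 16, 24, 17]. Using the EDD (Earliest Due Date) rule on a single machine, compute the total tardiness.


Sort by due date (EDD order): [(7, 13), (10, 16), (5, 17), (3, 24)]
Compute completion times and tardiness:
  Job 1: p=7, d=13, C=7, tardiness=max(0,7-13)=0
  Job 2: p=10, d=16, C=17, tardiness=max(0,17-16)=1
  Job 3: p=5, d=17, C=22, tardiness=max(0,22-17)=5
  Job 4: p=3, d=24, C=25, tardiness=max(0,25-24)=1
Total tardiness = 7

7


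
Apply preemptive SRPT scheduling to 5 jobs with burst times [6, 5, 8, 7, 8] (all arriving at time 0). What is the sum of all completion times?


Since all jobs arrive at t=0, SRPT equals SPT ordering.
SPT order: [5, 6, 7, 8, 8]
Completion times:
  Job 1: p=5, C=5
  Job 2: p=6, C=11
  Job 3: p=7, C=18
  Job 4: p=8, C=26
  Job 5: p=8, C=34
Total completion time = 5 + 11 + 18 + 26 + 34 = 94

94


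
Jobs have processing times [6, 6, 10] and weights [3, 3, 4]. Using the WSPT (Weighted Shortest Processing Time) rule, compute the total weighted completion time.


Compute p/w ratios and sort ascending (WSPT): [(6, 3), (6, 3), (10, 4)]
Compute weighted completion times:
  Job (p=6,w=3): C=6, w*C=3*6=18
  Job (p=6,w=3): C=12, w*C=3*12=36
  Job (p=10,w=4): C=22, w*C=4*22=88
Total weighted completion time = 142

142


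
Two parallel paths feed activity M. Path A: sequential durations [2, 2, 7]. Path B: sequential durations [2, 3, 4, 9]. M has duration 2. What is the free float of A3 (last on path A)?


ES(A3) = sum of predecessors on chain A = 4
EF(A3) = ES + duration = 4 + 7 = 11
Successor of A3 is M. ES(M) = max(sum(A), sum(B)) = max(11, 18) = 18
Free float = ES(successor) - EF(current) = 18 - 11 = 7

7


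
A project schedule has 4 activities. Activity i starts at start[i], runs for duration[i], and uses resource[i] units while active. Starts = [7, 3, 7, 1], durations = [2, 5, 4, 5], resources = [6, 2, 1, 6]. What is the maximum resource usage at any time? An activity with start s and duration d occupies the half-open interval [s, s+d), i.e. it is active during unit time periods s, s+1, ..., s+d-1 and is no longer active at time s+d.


Each activity i is active on [start_i, start_i + duration_i).
Compute total resource usage per time slot:
  t=0: active resources = [], total = 0
  t=1: active resources = [6], total = 6
  t=2: active resources = [6], total = 6
  t=3: active resources = [2, 6], total = 8
  t=4: active resources = [2, 6], total = 8
  t=5: active resources = [2, 6], total = 8
  t=6: active resources = [2], total = 2
  t=7: active resources = [6, 2, 1], total = 9
  t=8: active resources = [6, 1], total = 7
  t=9: active resources = [1], total = 1
  t=10: active resources = [1], total = 1
Peak resource demand = 9

9


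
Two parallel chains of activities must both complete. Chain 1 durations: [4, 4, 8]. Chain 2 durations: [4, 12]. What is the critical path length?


Path A total = 4 + 4 + 8 = 16
Path B total = 4 + 12 = 16
Critical path = longest path = max(16, 16) = 16

16


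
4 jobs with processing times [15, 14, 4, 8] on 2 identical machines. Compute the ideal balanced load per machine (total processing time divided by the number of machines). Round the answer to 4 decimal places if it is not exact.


Total processing time = 15 + 14 + 4 + 8 = 41
Number of machines = 2
Ideal balanced load = 41 / 2 = 20.5

20.5


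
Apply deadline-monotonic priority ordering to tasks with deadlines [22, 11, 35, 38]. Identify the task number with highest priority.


Sort tasks by relative deadline (ascending):
  Task 2: deadline = 11
  Task 1: deadline = 22
  Task 3: deadline = 35
  Task 4: deadline = 38
Priority order (highest first): [2, 1, 3, 4]
Highest priority task = 2

2


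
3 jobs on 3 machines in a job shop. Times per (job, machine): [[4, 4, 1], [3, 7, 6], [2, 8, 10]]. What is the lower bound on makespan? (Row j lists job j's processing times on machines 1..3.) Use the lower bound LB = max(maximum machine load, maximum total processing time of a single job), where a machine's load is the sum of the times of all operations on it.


Machine loads:
  Machine 1: 4 + 3 + 2 = 9
  Machine 2: 4 + 7 + 8 = 19
  Machine 3: 1 + 6 + 10 = 17
Max machine load = 19
Job totals:
  Job 1: 9
  Job 2: 16
  Job 3: 20
Max job total = 20
Lower bound = max(19, 20) = 20

20


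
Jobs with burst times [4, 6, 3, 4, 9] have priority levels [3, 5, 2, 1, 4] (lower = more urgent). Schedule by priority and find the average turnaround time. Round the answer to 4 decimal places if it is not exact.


Sort by priority (ascending = highest first):
Order: [(1, 4), (2, 3), (3, 4), (4, 9), (5, 6)]
Completion times:
  Priority 1, burst=4, C=4
  Priority 2, burst=3, C=7
  Priority 3, burst=4, C=11
  Priority 4, burst=9, C=20
  Priority 5, burst=6, C=26
Average turnaround = 68/5 = 13.6

13.6


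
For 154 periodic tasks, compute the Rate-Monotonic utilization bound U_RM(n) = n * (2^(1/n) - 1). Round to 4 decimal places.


Compute 2^(1/154) = 1.0045111002
Subtract 1: 1.0045111002 - 1 = 0.0045111002
Multiply by n: 154 * 0.0045111002 = 0.6947094308
Round to 4 dp: 0.6947

0.6947


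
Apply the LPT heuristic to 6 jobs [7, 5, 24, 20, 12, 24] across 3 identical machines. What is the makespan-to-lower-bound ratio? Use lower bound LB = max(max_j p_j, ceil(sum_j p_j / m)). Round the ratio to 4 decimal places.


LPT order: [24, 24, 20, 12, 7, 5]
Machine loads after assignment: [31, 29, 32]
LPT makespan = 32
Lower bound = max(max_job, ceil(total/3)) = max(24, 31) = 31
Ratio = 32 / 31 = 1.0323

1.0323


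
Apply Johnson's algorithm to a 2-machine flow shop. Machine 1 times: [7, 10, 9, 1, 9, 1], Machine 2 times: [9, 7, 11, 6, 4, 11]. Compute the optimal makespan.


Apply Johnson's rule:
  Group 1 (a <= b): [(4, 1, 6), (6, 1, 11), (1, 7, 9), (3, 9, 11)]
  Group 2 (a > b): [(2, 10, 7), (5, 9, 4)]
Optimal job order: [4, 6, 1, 3, 2, 5]
Schedule:
  Job 4: M1 done at 1, M2 done at 7
  Job 6: M1 done at 2, M2 done at 18
  Job 1: M1 done at 9, M2 done at 27
  Job 3: M1 done at 18, M2 done at 38
  Job 2: M1 done at 28, M2 done at 45
  Job 5: M1 done at 37, M2 done at 49
Makespan = 49

49


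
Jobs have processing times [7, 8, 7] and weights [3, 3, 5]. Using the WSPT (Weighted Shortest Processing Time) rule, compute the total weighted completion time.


Compute p/w ratios and sort ascending (WSPT): [(7, 5), (7, 3), (8, 3)]
Compute weighted completion times:
  Job (p=7,w=5): C=7, w*C=5*7=35
  Job (p=7,w=3): C=14, w*C=3*14=42
  Job (p=8,w=3): C=22, w*C=3*22=66
Total weighted completion time = 143

143


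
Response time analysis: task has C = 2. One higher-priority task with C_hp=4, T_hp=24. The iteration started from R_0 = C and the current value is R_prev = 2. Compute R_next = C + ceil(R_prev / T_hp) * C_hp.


R_next = C + ceil(R_prev / T_hp) * C_hp
ceil(2 / 24) = ceil(0.0833) = 1
Interference = 1 * 4 = 4
R_next = 2 + 4 = 6

6


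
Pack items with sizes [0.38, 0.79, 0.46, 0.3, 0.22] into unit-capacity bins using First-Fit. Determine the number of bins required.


Place items sequentially using First-Fit:
  Item 0.38 -> new Bin 1
  Item 0.79 -> new Bin 2
  Item 0.46 -> Bin 1 (now 0.84)
  Item 0.3 -> new Bin 3
  Item 0.22 -> Bin 3 (now 0.52)
Total bins used = 3

3


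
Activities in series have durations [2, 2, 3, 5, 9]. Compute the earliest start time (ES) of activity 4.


Activity 4 starts after activities 1 through 3 complete.
Predecessor durations: [2, 2, 3]
ES = 2 + 2 + 3 = 7

7


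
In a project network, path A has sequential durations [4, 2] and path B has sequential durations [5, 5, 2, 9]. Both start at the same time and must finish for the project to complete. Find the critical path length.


Path A total = 4 + 2 = 6
Path B total = 5 + 5 + 2 + 9 = 21
Critical path = longest path = max(6, 21) = 21

21


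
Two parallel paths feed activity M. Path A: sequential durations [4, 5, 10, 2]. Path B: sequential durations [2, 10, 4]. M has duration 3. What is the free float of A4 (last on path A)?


ES(A4) = sum of predecessors on chain A = 19
EF(A4) = ES + duration = 19 + 2 = 21
Successor of A4 is M. ES(M) = max(sum(A), sum(B)) = max(21, 16) = 21
Free float = ES(successor) - EF(current) = 21 - 21 = 0

0


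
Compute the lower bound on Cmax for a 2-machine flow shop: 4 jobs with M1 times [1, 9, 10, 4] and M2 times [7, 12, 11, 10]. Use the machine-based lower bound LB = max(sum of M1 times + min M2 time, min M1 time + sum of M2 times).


LB1 = sum(M1 times) + min(M2 times) = 24 + 7 = 31
LB2 = min(M1 times) + sum(M2 times) = 1 + 40 = 41
Lower bound = max(LB1, LB2) = max(31, 41) = 41

41


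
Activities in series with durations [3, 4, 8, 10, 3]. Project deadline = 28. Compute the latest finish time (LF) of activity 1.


LF(activity 1) = deadline - sum of successor durations
Successors: activities 2 through 5 with durations [4, 8, 10, 3]
Sum of successor durations = 25
LF = 28 - 25 = 3

3


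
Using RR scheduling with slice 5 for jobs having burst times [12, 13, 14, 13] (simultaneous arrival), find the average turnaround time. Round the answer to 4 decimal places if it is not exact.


Time quantum = 5
Execution trace:
  J1 runs 5 units, time = 5
  J2 runs 5 units, time = 10
  J3 runs 5 units, time = 15
  J4 runs 5 units, time = 20
  J1 runs 5 units, time = 25
  J2 runs 5 units, time = 30
  J3 runs 5 units, time = 35
  J4 runs 5 units, time = 40
  J1 runs 2 units, time = 42
  J2 runs 3 units, time = 45
  J3 runs 4 units, time = 49
  J4 runs 3 units, time = 52
Finish times: [42, 45, 49, 52]
Average turnaround = 188/4 = 47.0

47.0
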